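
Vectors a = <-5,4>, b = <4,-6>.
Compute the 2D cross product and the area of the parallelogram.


cross = -5*(-6) - 4*4 = 30 - 16 = 14
Parallelogram area = |14| = 14

cross = 14, parallelogram area = 14


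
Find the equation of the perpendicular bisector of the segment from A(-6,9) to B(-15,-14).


Midpoint = (-10.5, -2.5)
Slope of AB = dy/dx = -23/(-9) = 2.5556
Perp slope = -dx/dy = -9/23 = -0.3913
b = My - (perp slope)*Mx = -2.5 + (-9*(-10.5))/(-23) = -2.5 - 4.1087 = -6.6087

y = -0.3913x - 6.6087


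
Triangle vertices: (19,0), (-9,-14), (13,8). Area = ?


19*(-14-8) = -418
-9*(8-0) = -72
13*(0+ 14) = 182
sum = -308
Area = |-308|/2 = 154.0000

154.0000 sq units


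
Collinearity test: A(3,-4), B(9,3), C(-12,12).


3*(3-12) + 9*(12+ 4) - 12*(-4-3)
= -27 + 144 + 84 = 201

No, not collinear (determinant = 201)


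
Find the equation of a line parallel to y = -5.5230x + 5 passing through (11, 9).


Parallel lines have equal slopes.
m2 = -5.5230
b2 = 9 + 5.5230*11 = 69.7530

y = -5.5230x + 69.7530


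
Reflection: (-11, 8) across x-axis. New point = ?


Reflection rule for x-axis: (x, -y)
(-11, 8) -> (-11, -8)

(-11, -8)


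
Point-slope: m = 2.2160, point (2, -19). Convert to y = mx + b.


y + 19 = 2.2160(x - 2)
y = 2.2160x - 19 - 2.2160*2
y = 2.2160x - 23.4320

y = 2.2160x - 23.4320


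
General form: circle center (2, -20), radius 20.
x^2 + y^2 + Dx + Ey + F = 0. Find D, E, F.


(x-2)^2 + (y+ 20)^2 = 20^2
D = -2h = -4, E = -2k = 40
F = h^2+k^2-r^2 = 4+400-400 = 4

D = -4, E = 40, F = 4


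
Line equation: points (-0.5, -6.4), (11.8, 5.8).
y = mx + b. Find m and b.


m = (12.2)/(12.3) = 0.9919
b = y1 - m*x1 = -6.4 - (12.2*(-0.5))/(12.3) = -6.4 + 0.4959 = -5.9041

y = 0.9919x - 5.9041


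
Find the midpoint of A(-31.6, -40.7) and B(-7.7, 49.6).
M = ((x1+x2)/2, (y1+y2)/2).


Mx = (-31.6 - 7.7)/2 = -39.3/2 = -19.6500
My = (-40.7 + 49.6)/2 = 8.9/2 = 4.4500

(-19.6500, 4.4500)


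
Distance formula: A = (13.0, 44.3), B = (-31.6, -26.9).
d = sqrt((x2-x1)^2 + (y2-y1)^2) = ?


dx = -31.6 - 13.0 = -44.6
dy = -26.9 - 44.3 = -71.2
d = sqrt(1989.16 + 5069.44) = sqrt(7058.6) = 84.0155

84.0155


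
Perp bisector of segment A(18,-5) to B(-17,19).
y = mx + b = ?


Midpoint = (0.5, 7)
Slope of AB = dy/dx = 24/(-35) = -0.6857
Perp slope = -dx/dy = 35/24 = 1.4583
b = My - (perp slope)*Mx = 7 + (-35*0.5)/24 = 7 - 0.7292 = 6.2708

y = 1.4583x + 6.2708


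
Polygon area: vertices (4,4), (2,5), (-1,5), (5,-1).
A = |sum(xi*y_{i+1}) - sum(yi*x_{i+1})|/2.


sum(xi*y_{i+1}) = 4*5 + 2*5 - 1*(-1) + 5*4 = 51
sum(yi*x_{i+1}) = 4*2 + 5*(-1) + 5*5 - 1*4 = 24
Area = |51 - 24|/2 = 27/2 = 13.5000

13.5000 sq units


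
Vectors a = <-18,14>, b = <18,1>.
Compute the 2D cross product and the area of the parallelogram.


cross = -18*1 - 14*18 = -18 - 252 = -270
Parallelogram area = |-270| = 270

cross = -270, parallelogram area = 270


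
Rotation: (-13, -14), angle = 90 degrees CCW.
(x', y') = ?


cos(90) = 0, sin(90) = 1
x' = -13*0 + 14*1 = 14
y' = -13*1 - 14*0 = -13

(14, -13)


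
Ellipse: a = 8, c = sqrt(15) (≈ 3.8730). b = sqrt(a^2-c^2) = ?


b^2 = 8^2 - (sqrt(15))^2 = 64 - 15 = 49
b = sqrt(49) = 7

b = 7


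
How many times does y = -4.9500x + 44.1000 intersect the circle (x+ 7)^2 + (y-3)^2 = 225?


Substitute y = -4.9500x + 44.1000: (x+ 7)^2 + (-4.9500x+44.1000-3)^2 = 225
Expand to Ax^2 + Bx + C = 0, where b-k = 41.1
A = 1+m^2 = 25.5025
B = 2(m(b-k) - h) = 2(-4.9500*41.1 + 7) = -392.89
C = h^2 + (b-k)^2 - r^2 = 49 + 1689.21 - 225 = 1513.21
disc = B^2-4AC = 154362.5521 - 154362.5521 = 0
disc = 0

1 intersection point (tangent)


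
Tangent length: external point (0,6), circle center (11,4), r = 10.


d = sqrt((0-11)^2 + (6-4)^2) = sqrt(121+4) = 11.1803
L = sqrt(125.0000 - 100) = sqrt(25.0000) = 5.0000

5.0000


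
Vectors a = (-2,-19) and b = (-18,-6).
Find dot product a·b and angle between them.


a·b = -2*(-18) - 19*(-6) = 36 + 114 = 150
|a| = sqrt(4+361) = 19.1050
|b| = sqrt(324+36) = 18.9737
cos(theta) = 150/(sqrt(365)*sqrt(360)) = 150/sqrt(131400) = 0.413803
theta = arccos(150/sqrt(131400)) = 65.5560 degrees

a·b = 150, theta = 65.5560 deg


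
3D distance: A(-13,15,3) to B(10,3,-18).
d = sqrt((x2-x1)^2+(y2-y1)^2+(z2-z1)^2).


dx=23, dy=-12, dz=-21
d = sqrt(529+144+441) = sqrt(1114) = 33.3766

33.3766


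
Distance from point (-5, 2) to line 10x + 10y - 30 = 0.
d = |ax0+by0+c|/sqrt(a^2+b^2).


|10*(-5) + 10*2 - 30| = |-60| = 60
sqrt(100 + 100) = sqrt(200) = 14.1421
d = 60/sqrt(200) = 4.2426

4.2426


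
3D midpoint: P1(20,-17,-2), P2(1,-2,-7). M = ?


Mx = (20+1)/2 = 10.5000
My = (-17- 2)/2 = -9.5000
Mz = (-2- 7)/2 = -4.5000

M = (10.5000, -9.5000, -4.5000)


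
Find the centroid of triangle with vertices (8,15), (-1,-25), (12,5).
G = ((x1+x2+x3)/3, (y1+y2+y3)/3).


Gx = (8- 1+12)/3 = 19/3 = 6.3333
Gy = (15- 25+5)/3 = -5/3 = -1.6667

G = (6.3333, -1.6667)


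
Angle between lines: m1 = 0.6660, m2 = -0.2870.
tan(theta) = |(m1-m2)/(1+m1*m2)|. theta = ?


m1-m2 = 0.953
1+m1*m2 = 0.808858
tan(theta) = |0.953/0.808858| = 1.178204
theta = arctan(|0.953/0.808858|) = 49.6771 degrees (acute angle)

49.6771 degrees


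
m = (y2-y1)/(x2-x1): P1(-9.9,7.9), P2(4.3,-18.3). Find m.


dy = -18.3 - 7.9 = -26.2
dx = 4.3 + 9.9 = 14.2
m = -26.2/14.2 = -1.8451

m = -1.8451


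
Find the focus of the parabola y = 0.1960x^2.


a = 0.1960
4a = 0.7840
focus = (0, 1/0.7840) = (0, 1.2755)

Focus = (0, 1.2755)


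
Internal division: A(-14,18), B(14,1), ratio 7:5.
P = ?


Px = (7*14 + 5*(-14))/12 = 28/12 = 2.3333
Py = (7*1 + 5*18)/12 = 97/12 = 8.0833

P = (2.3333, 8.0833)


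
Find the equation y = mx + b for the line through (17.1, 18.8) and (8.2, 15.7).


m = (-3.1)/(-8.9) = 0.3483
b = y1 - m*x1 = 18.8 - (-3.1*17.1)/(-8.9) = 18.8 - 5.9562 = 12.8438

y = 0.3483x + 12.8438


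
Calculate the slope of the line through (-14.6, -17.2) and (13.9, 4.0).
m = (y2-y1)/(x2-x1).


dy = 4.0 + 17.2 = 21.2
dx = 13.9 + 14.6 = 28.5
m = 21.2/28.5 = 0.7439

m = 0.7439


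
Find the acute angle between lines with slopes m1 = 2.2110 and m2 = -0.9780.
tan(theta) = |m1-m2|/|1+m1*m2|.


m1-m2 = 3.189
1+m1*m2 = -1.162358
tan(theta) = |3.189/(-1.162358)| = 2.743561
theta = arctan(|3.189/(-1.162358)|) = 69.9737 degrees (acute angle)

69.9737 degrees


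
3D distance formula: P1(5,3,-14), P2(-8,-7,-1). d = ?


dx=-13, dy=-10, dz=13
d = sqrt(169+100+169) = sqrt(438) = 20.9284

20.9284


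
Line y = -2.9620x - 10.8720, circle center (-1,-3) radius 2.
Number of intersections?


Substitute y = -2.9620x - 10.8720: (x+ 1)^2 + (-2.9620x- 10.8720+ 3)^2 = 4
Expand to Ax^2 + Bx + C = 0, where b-k = -7.872
A = 1+m^2 = 9.773444
B = 2(m(b-k) - h) = 2(-2.9620*(-7.872) + 1) = 48.633728
C = h^2 + (b-k)^2 - r^2 = 1 + 61.968384 - 4 = 58.968384
disc = B^2-4AC = 2365.2395 - 2305.2968 = 59.9427
disc > 0

2 intersection points


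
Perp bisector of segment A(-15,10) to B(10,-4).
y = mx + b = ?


Midpoint = (-2.5, 3)
Slope of AB = dy/dx = -14/25 = -0.5600
Perp slope = -dx/dy = 25/14 = 1.7857
b = My - (perp slope)*Mx = 3 + (25*(-2.5))/(-14) = 3 + 4.4643 = 7.4643

y = 1.7857x + 7.4643


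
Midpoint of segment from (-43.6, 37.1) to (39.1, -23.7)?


Mx = (-43.6 + 39.1)/2 = -4.5/2 = -2.2500
My = (37.1 - 23.7)/2 = 13.4/2 = 6.7000

(-2.2500, 6.7000)


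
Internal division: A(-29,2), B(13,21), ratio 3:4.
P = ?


Px = (3*13 + 4*(-29))/7 = -77/7 = -11.0000
Py = (3*21 + 4*2)/7 = 71/7 = 10.1429

P = (-11.0000, 10.1429)


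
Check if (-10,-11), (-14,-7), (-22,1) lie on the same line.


-10*(-7-1) - 14*(1+ 11) - 22*(-11+ 7)
= 80 - 168 + 88 = 0

Yes, collinear (determinant = 0)


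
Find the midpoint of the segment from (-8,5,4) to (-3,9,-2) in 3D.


Mx = (-8- 3)/2 = -5.5000
My = (5+9)/2 = 7.0000
Mz = (4- 2)/2 = 1.0000

M = (-5.5000, 7.0000, 1.0000)


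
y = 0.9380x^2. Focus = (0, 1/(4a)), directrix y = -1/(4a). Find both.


a = 0.9380
1/(4a) = 0.2665
Focus = (0, 0.2665)
Directrix: y = -0.2665

Focus = (0, 0.2665), Directrix: y = -0.2665


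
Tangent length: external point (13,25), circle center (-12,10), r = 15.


d = sqrt((13+ 12)^2 + (25-10)^2) = sqrt(625+225) = 29.1548
L = sqrt(850.0000 - 225) = sqrt(625.0000) = 25.0000

25.0000


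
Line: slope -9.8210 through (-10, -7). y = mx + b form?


y + 7 = -9.8210(x + 10)
y = -9.8210x - 7 + 9.8210*(-10)
y = -9.8210x - 105.2100

y = -9.8210x - 105.2100


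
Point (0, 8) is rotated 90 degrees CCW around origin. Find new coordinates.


cos(90) = 0, sin(90) = 1
x' = 0*0 - 8*1 = -8
y' = 0*1 + 8*0 = 0

(-8, 0)


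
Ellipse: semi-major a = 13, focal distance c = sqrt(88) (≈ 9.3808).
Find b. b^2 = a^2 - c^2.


b^2 = 13^2 - (sqrt(88))^2 = 169 - 88 = 81
b = sqrt(81) = 9

b = 9


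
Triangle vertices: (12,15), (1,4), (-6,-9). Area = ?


12*(4+ 9) = 156
1*(-9-15) = -24
-6*(15-4) = -66
sum = 66
Area = |66|/2 = 33.0000

33.0000 sq units


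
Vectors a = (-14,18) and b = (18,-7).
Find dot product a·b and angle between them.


a·b = -14*18 + 18*(-7) = -252 - 126 = -378
|a| = sqrt(196+324) = 22.8035
|b| = sqrt(324+49) = 19.3132
cos(theta) = -378/(sqrt(520)*sqrt(373)) = -378/sqrt(193960) = -0.858293
theta = arccos(-378/sqrt(193960)) = 149.1255 degrees

a·b = -378, theta = 149.1255 deg


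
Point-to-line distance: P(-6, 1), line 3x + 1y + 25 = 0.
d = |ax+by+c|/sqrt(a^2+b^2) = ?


|3*(-6) + 1*1 + 25| = |8| = 8
sqrt(9 + 1) = sqrt(10) = 3.1623
d = 8/sqrt(10) = 2.5298

2.5298


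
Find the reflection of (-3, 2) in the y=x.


Reflection rule for y=x: (y, x)
(-3, 2) -> (2, -3)

(2, -3)


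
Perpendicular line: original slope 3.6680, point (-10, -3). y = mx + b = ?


Perpendicular slope = -1/m1 = -1/3.6680 = -0.2726
b2 = y0 - m2*x0 = -3 - 10/3.6680 = -3 - 2.7263 = -5.7263

y = -0.2726x - 5.7263


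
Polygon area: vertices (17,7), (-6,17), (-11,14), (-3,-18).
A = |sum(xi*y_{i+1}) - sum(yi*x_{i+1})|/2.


sum(xi*y_{i+1}) = 17*17 - 6*14 - 11*(-18) - 3*7 = 382
sum(yi*x_{i+1}) = 7*(-6) + 17*(-11) + 14*(-3) - 18*17 = -577
Area = |382 + 577|/2 = 959/2 = 479.5000

479.5000 sq units


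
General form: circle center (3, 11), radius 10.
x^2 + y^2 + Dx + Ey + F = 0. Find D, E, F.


(x-3)^2 + (y-11)^2 = 10^2
D = -2h = -6, E = -2k = -22
F = h^2+k^2-r^2 = 9+121-100 = 30

D = -6, E = -22, F = 30


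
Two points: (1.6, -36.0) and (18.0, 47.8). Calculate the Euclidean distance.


dx = 18.0 - 1.6 = 16.4
dy = 47.8 + 36.0 = 83.8
d = sqrt(268.96 + 7022.44) = sqrt(7291.4) = 85.3897

85.3897


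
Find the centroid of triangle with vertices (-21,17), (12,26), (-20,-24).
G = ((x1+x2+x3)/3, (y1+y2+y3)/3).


Gx = (-21+12- 20)/3 = -29/3 = -9.6667
Gy = (17+26- 24)/3 = 19/3 = 6.3333

G = (-9.6667, 6.3333)


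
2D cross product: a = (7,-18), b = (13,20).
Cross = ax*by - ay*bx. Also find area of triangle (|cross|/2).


cross = 7*20 + 18*13 = 140 + 234 = 374
Triangle area = |374|/2 = 374/2 = 187.0000

cross = 374, triangle area = 187.0000


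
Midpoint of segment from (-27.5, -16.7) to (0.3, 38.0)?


Mx = (-27.5 + 0.3)/2 = -27.2/2 = -13.6000
My = (-16.7 + 38.0)/2 = 21.3/2 = 10.6500

(-13.6000, 10.6500)


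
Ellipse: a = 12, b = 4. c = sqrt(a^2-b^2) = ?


c^2 = 12^2 - 4^2 = 144 - 16 = 128
c = sqrt(128) = 11.3137

c = 11.3137


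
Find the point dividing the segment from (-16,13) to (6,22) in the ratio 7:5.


Px = (7*6 + 5*(-16))/12 = -38/12 = -3.1667
Py = (7*22 + 5*13)/12 = 219/12 = 18.2500

P = (-3.1667, 18.2500)


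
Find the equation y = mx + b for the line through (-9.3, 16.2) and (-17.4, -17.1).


m = (-33.3)/(-8.1) = 4.1111
b = y1 - m*x1 = 16.2 - (-33.3*(-9.3))/(-8.1) = 16.2 + 38.2333 = 54.4333

y = 4.1111x + 54.4333


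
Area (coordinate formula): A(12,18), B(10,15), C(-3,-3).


12*(15+ 3) = 216
10*(-3-18) = -210
-3*(18-15) = -9
sum = -3
Area = |-3|/2 = 1.5000

1.5000 sq units


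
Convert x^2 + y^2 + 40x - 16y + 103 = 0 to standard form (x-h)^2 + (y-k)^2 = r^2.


h = -D/2 = -40/2 = -20
k = -E/2 = 16/2 = 8
r^2 = h^2 + k^2 - F = 400 + 64 - 103 = 361
r = 19

Center (-20, 8), radius = 19


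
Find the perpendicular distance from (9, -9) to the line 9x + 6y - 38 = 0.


|9*9 + 6*(-9) - 38| = |-11| = 11
sqrt(81 + 36) = sqrt(117) = 10.8167
d = 11/sqrt(117) = 1.0170

1.0170


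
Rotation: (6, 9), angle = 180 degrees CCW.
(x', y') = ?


cos(180) = -1, sin(180) = 0
x' = 6*(-1) - 9*0 = -6
y' = 6*0 + 9*(-1) = -9

(-6, -9)


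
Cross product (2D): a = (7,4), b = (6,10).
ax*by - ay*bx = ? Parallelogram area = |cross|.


cross = 7*10 - 4*6 = 70 - 24 = 46
Parallelogram area = |46| = 46

cross = 46, parallelogram area = 46


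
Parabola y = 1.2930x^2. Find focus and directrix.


a = 1.2930
1/(4a) = 0.1933
Focus = (0, 0.1933)
Directrix: y = -0.1933

Focus = (0, 0.1933), Directrix: y = -0.1933


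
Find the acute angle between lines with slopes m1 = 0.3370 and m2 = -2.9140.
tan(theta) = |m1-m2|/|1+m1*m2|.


m1-m2 = 3.251
1+m1*m2 = 0.017982
tan(theta) = |3.251/0.017982| = 180.791903
theta = arctan(|3.251/0.017982|) = 89.6831 degrees (acute angle)

89.6831 degrees


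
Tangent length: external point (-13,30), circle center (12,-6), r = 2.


d = sqrt((-13-12)^2 + (30+ 6)^2) = sqrt(625+1296) = 43.8292
L = sqrt(1921.0000 - 4) = sqrt(1917.0000) = 43.7836

43.7836


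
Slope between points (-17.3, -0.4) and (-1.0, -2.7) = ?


dy = -2.7 + 0.4 = -2.3
dx = -1.0 + 17.3 = 16.3
m = -2.3/16.3 = -0.1411

m = -0.1411


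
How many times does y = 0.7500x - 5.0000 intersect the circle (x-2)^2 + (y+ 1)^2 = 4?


Substitute y = 0.7500x - 5.0000: (x-2)^2 + (0.7500x- 5.0000+ 1)^2 = 4
Expand to Ax^2 + Bx + C = 0, where b-k = -4
A = 1+m^2 = 1.5625
B = 2(m(b-k) - h) = 2(0.7500*(-4) - 2) = -10
C = h^2 + (b-k)^2 - r^2 = 4 + 16 - 4 = 16
disc = B^2-4AC = 100.0000 - 100.0000 = 0
disc = 0

1 intersection point (tangent)


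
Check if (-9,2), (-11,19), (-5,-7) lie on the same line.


-9*(19+ 7) - 11*(-7-2) - 5*(2-19)
= -234 + 99 + 85 = -50

No, not collinear (determinant = -50)


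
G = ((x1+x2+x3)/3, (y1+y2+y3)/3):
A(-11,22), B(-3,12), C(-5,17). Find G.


Gx = (-11- 3- 5)/3 = -19/3 = -6.3333
Gy = (22+12+17)/3 = 51/3 = 17.0000

G = (-6.3333, 17.0000)


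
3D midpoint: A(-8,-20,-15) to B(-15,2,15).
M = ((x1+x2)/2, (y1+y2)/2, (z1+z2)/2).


Mx = (-8- 15)/2 = -11.5000
My = (-20+2)/2 = -9.0000
Mz = (-15+15)/2 = 0

M = (-11.5000, -9.0000, 0)


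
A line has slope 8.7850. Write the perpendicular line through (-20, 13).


Perpendicular slope = -1/m1 = -1/8.7850 = -0.1138
b2 = y0 - m2*x0 = 13 - 20/8.7850 = 13 - 2.2766 = 10.7234

y = -0.1138x + 10.7234


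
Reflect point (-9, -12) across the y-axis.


Reflection rule for y-axis: (-x, y)
(-9, -12) -> (9, -12)

(9, -12)


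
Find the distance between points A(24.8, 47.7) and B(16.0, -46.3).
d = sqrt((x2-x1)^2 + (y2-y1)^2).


dx = 16.0 - 24.8 = -8.8
dy = -46.3 - 47.7 = -94.0
d = sqrt(77.44 + 8836.0) = sqrt(8913.44) = 94.4110

94.4110


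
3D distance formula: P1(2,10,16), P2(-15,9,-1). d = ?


dx=-17, dy=-1, dz=-17
d = sqrt(289+1+289) = sqrt(579) = 24.0624

24.0624


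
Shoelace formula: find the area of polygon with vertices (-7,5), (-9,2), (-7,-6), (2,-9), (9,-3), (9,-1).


sum(xi*y_{i+1}) = -7*2 - 9*(-6) - 7*(-9) + 2*(-3) + 9*(-1) + 9*5 = 133
sum(yi*x_{i+1}) = 5*(-9) + 2*(-7) - 6*2 - 9*9 - 3*9 - 1*(-7) = -172
Area = |133 + 172|/2 = 305/2 = 152.5000

152.5000 sq units


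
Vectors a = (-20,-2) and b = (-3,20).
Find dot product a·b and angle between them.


a·b = -20*(-3) - 2*20 = 60 - 40 = 20
|a| = sqrt(400+4) = 20.0998
|b| = sqrt(9+400) = 20.2237
cos(theta) = 20/(sqrt(404)*sqrt(409)) = 20/sqrt(165236) = 0.049201
theta = arccos(20/sqrt(165236)) = 87.1798 degrees

a·b = 20, theta = 87.1798 deg


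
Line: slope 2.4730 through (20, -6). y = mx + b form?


y + 6 = 2.4730(x - 20)
y = 2.4730x - 6 - 2.4730*20
y = 2.4730x - 55.4600

y = 2.4730x - 55.4600


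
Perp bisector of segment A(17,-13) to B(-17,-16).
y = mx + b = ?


Midpoint = (0, -14.5)
Slope of AB = dy/dx = -3/(-34) = 0.0882
Perp slope = -dx/dy = -34/3 = -11.3333
b = My - (perp slope)*Mx = -14.5 + (-34*0)/(-3) = -14.5 + 0 = -14.5000

y = -11.3333x - 14.5000


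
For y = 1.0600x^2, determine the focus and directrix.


a = 1.0600
1/(4a) = 0.2358
Focus = (0, 0.2358)
Directrix: y = -0.2358

Focus = (0, 0.2358), Directrix: y = -0.2358


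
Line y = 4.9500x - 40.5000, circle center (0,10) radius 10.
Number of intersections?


Substitute y = 4.9500x - 40.5000: (x-0)^2 + (4.9500x- 40.5000-10)^2 = 100
Expand to Ax^2 + Bx + C = 0, where b-k = -50.5
A = 1+m^2 = 25.5025
B = 2(m(b-k) - h) = 2(4.9500*(-50.5) - 0) = -499.95
C = h^2 + (b-k)^2 - r^2 = 0 + 2550.25 - 100 = 2450.25
disc = B^2-4AC = 249950.0025 - 249950.0025 = 0
disc = 0

1 intersection point (tangent)


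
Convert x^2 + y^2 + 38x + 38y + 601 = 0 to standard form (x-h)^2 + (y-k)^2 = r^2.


h = -D/2 = -38/2 = -19
k = -E/2 = -38/2 = -19
r^2 = h^2 + k^2 - F = 361 + 361 - 601 = 121
r = 11

Center (-19, -19), radius = 11


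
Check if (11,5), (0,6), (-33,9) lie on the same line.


11*(6-9) + 0*(9-5) - 33*(5-6)
= -33 + 0 + 33 = 0

Yes, collinear (determinant = 0)


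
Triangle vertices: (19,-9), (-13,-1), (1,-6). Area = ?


19*(-1+ 6) = 95
-13*(-6+ 9) = -39
1*(-9+ 1) = -8
sum = 48
Area = |48|/2 = 24.0000

24.0000 sq units


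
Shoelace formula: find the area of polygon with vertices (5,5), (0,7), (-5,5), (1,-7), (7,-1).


sum(xi*y_{i+1}) = 5*7 + 0*5 - 5*(-7) + 1*(-1) + 7*5 = 104
sum(yi*x_{i+1}) = 5*0 + 7*(-5) + 5*1 - 7*7 - 1*5 = -84
Area = |104 + 84|/2 = 188/2 = 94.0000

94.0000 sq units


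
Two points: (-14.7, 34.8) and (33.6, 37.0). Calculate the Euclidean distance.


dx = 33.6 + 14.7 = 48.3
dy = 37.0 - 34.8 = 2.2
d = sqrt(2332.89 + 4.84) = sqrt(2337.73) = 48.3501

48.3501


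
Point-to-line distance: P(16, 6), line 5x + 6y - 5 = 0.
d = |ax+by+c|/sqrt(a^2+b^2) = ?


|5*16 + 6*6 - 5| = |111| = 111
sqrt(25 + 36) = sqrt(61) = 7.8102
d = 111/sqrt(61) = 14.2121

14.2121


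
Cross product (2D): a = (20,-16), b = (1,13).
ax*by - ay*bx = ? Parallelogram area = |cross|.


cross = 20*13 + 16*1 = 260 + 16 = 276
Parallelogram area = |276| = 276

cross = 276, parallelogram area = 276


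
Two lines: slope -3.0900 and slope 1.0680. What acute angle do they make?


m1-m2 = -4.158
1+m1*m2 = -2.30012
tan(theta) = |-4.158/(-2.30012)| = 1.807732
theta = arctan(|-4.158/(-2.30012)|) = 61.0495 degrees (acute angle)

61.0495 degrees


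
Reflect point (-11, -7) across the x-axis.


Reflection rule for x-axis: (x, -y)
(-11, -7) -> (-11, 7)

(-11, 7)


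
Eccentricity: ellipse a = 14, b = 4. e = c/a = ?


c = sqrt(196-16) = sqrt(180) = 13.4164
e = c/a = sqrt(180)/14 = 0.9583

e = 0.9583


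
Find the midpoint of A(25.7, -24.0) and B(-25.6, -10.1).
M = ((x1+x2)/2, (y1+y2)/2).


Mx = (25.7 - 25.6)/2 = 0.1/2 = 0.0500
My = (-24.0 - 10.1)/2 = -34.1/2 = -17.0500

(0.0500, -17.0500)


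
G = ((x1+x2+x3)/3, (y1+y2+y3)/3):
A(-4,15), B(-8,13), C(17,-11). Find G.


Gx = (-4- 8+17)/3 = 5/3 = 1.6667
Gy = (15+13- 11)/3 = 17/3 = 5.6667

G = (1.6667, 5.6667)


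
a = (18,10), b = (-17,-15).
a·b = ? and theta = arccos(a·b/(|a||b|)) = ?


a·b = 18*(-17) + 10*(-15) = -306 - 150 = -456
|a| = sqrt(324+100) = 20.5913
|b| = sqrt(289+225) = 22.6716
cos(theta) = -456/(sqrt(424)*sqrt(514)) = -456/sqrt(217936) = -0.976788
theta = arccos(-456/sqrt(217936)) = 167.6309 degrees

a·b = -456, theta = 167.6309 deg


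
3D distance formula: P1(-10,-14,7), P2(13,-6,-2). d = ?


dx=23, dy=8, dz=-9
d = sqrt(529+64+81) = sqrt(674) = 25.9615

25.9615


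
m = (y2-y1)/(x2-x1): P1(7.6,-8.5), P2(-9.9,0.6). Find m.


dy = 0.6 + 8.5 = 9.1
dx = -9.9 - 7.6 = -17.5
m = 9.1/(-17.5) = -0.5200

m = -0.5200


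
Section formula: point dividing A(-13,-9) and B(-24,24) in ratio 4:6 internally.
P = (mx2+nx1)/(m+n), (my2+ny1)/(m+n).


Px = (4*(-24) + 6*(-13))/10 = -174/10 = -17.4000
Py = (4*24 + 6*(-9))/10 = 42/10 = 4.2000

P = (-17.4000, 4.2000)


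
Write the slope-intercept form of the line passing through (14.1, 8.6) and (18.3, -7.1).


m = (-15.7)/(4.2) = -3.7381
b = y1 - m*x1 = 8.6 - (-15.7*14.1)/(4.2) = 8.6 + 52.7071 = 61.3071

y = -3.7381x + 61.3071


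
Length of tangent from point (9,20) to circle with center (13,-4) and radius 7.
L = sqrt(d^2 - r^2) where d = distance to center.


d = sqrt((9-13)^2 + (20+ 4)^2) = sqrt(16+576) = 24.3311
L = sqrt(592.0000 - 49) = sqrt(543.0000) = 23.3024

23.3024


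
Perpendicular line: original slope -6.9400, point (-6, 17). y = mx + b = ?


Perpendicular slope = -1/m1 = -1/(-6.9400) = 0.1441
b2 = y0 - m2*x0 = 17 - 6/(-6.9400) = 17 + 0.8646 = 17.8646

y = 0.1441x + 17.8646


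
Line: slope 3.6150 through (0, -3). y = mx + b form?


y + 3 = 3.6150(x - 0)
y = 3.6150x - 3 - 3.6150*0
y = 3.6150x - 3.0000

y = 3.6150x - 3.0000


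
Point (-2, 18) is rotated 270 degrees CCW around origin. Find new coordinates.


cos(270) = 0, sin(270) = -1
x' = -2*0 - 18*(-1) = 18
y' = -2*(-1) + 18*0 = 2

(18, 2)


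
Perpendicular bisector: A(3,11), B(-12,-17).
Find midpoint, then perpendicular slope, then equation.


Midpoint = (-4.5, -3)
Slope of AB = dy/dx = -28/(-15) = 1.8667
Perp slope = -dx/dy = -15/28 = -0.5357
b = My - (perp slope)*Mx = -3 + (-15*(-4.5))/(-28) = -3 - 2.4107 = -5.4107

y = -0.5357x - 5.4107


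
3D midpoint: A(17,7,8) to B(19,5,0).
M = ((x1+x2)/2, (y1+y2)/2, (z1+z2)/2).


Mx = (17+19)/2 = 18.0000
My = (7+5)/2 = 6.0000
Mz = (8+0)/2 = 4.0000

M = (18.0000, 6.0000, 4.0000)


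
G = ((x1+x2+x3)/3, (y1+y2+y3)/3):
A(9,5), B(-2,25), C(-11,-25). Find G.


Gx = (9- 2- 11)/3 = -4/3 = -1.3333
Gy = (5+25- 25)/3 = 5/3 = 1.6667

G = (-1.3333, 1.6667)


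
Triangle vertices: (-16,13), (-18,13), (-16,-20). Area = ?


-16*(13+ 20) = -528
-18*(-20-13) = 594
-16*(13-13) = 0
sum = 66
Area = |66|/2 = 33.0000

33.0000 sq units


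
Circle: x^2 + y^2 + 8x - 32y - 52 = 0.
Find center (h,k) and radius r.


h = -D/2 = -8/2 = -4
k = -E/2 = 32/2 = 16
r^2 = h^2 + k^2 - F = 16 + 256 + 52 = 324
r = 18

Center (-4, 16), radius = 18


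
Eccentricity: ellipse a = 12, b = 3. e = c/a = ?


c = sqrt(144-9) = sqrt(135) = 11.6190
e = c/a = sqrt(135)/12 = 0.9682

e = 0.9682


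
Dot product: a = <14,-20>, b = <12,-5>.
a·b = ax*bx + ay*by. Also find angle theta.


a·b = 14*12 - 20*(-5) = 168 + 100 = 268
|a| = sqrt(196+400) = 24.4131
|b| = sqrt(144+25) = 13.0000
cos(theta) = 268/(sqrt(596)*sqrt(169)) = 268/sqrt(100724) = 0.844439
theta = arccos(268/sqrt(100724)) = 32.3881 degrees

a·b = 268, theta = 32.3881 deg


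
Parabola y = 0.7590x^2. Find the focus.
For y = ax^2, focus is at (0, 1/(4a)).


a = 0.7590
4a = 3.0360
focus = (0, 1/3.0360) = (0, 0.3294)

Focus = (0, 0.3294)


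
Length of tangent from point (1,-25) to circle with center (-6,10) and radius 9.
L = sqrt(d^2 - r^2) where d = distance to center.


d = sqrt((1+ 6)^2 + (-25-10)^2) = sqrt(49+1225) = 35.6931
L = sqrt(1274.0000 - 81) = sqrt(1193.0000) = 34.5398

34.5398


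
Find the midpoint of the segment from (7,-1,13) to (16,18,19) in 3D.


Mx = (7+16)/2 = 11.5000
My = (-1+18)/2 = 8.5000
Mz = (13+19)/2 = 16.0000

M = (11.5000, 8.5000, 16.0000)


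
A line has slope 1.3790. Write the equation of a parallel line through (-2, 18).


Parallel lines have equal slopes.
m2 = 1.3790
b2 = 18 - 1.3790*(-2) = 20.7580

y = 1.3790x + 20.7580


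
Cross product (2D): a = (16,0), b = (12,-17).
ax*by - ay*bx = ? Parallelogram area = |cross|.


cross = 16*(-17) - 0*12 = -272 - 0 = -272
Parallelogram area = |-272| = 272

cross = -272, parallelogram area = 272


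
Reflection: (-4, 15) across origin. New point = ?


Reflection rule for origin: (-x, -y)
(-4, 15) -> (4, -15)

(4, -15)


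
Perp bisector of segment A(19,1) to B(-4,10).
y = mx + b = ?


Midpoint = (7.5, 5.5)
Slope of AB = dy/dx = 9/(-23) = -0.3913
Perp slope = -dx/dy = 23/9 = 2.5556
b = My - (perp slope)*Mx = 5.5 + (-23*7.5)/9 = 5.5 - 19.1667 = -13.6667

y = 2.5556x - 13.6667


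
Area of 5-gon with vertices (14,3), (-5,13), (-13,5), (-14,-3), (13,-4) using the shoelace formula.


sum(xi*y_{i+1}) = 14*13 - 5*5 - 13*(-3) - 14*(-4) + 13*3 = 291
sum(yi*x_{i+1}) = 3*(-5) + 13*(-13) + 5*(-14) - 3*13 - 4*14 = -349
Area = |291 + 349|/2 = 640/2 = 320.0000

320.0000 sq units


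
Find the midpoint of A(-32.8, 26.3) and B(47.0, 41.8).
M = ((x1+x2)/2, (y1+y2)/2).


Mx = (-32.8 + 47.0)/2 = 14.2/2 = 7.1000
My = (26.3 + 41.8)/2 = 68.1/2 = 34.0500

(7.1000, 34.0500)


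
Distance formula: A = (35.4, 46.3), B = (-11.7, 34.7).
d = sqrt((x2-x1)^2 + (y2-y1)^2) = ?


dx = -11.7 - 35.4 = -47.1
dy = 34.7 - 46.3 = -11.6
d = sqrt(2218.41 + 134.56) = sqrt(2352.97) = 48.5074

48.5074


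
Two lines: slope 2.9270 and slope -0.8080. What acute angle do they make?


m1-m2 = 3.735
1+m1*m2 = -1.365016
tan(theta) = |3.735/(-1.365016)| = 2.736232
theta = arctan(|3.735/(-1.365016)|) = 69.9244 degrees (acute angle)

69.9244 degrees


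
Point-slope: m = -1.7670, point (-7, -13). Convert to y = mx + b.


y + 13 = -1.7670(x + 7)
y = -1.7670x - 13 + 1.7670*(-7)
y = -1.7670x - 25.3690

y = -1.7670x - 25.3690


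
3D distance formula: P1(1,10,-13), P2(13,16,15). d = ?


dx=12, dy=6, dz=28
d = sqrt(144+36+784) = sqrt(964) = 31.0483

31.0483


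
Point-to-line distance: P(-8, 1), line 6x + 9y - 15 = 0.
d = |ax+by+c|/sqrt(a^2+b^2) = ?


|6*(-8) + 9*1 - 15| = |-54| = 54
sqrt(36 + 81) = sqrt(117) = 10.8167
d = 54/sqrt(117) = 4.9923

4.9923


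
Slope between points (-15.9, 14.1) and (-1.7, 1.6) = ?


dy = 1.6 - 14.1 = -12.5
dx = -1.7 + 15.9 = 14.2
m = -12.5/14.2 = -0.8803

m = -0.8803


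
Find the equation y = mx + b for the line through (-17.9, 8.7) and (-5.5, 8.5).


m = (-0.2)/(12.4) = -0.0161
b = y1 - m*x1 = 8.7 - (-0.2*(-17.9))/(12.4) = 8.7 - 0.2887 = 8.4113

y = -0.0161x + 8.4113


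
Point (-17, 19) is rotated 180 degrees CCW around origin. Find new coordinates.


cos(180) = -1, sin(180) = 0
x' = -17*(-1) - 19*0 = 17
y' = -17*0 + 19*(-1) = -19

(17, -19)


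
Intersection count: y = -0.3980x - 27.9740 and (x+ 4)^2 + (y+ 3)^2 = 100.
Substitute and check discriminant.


Substitute y = -0.3980x - 27.9740: (x+ 4)^2 + (-0.3980x- 27.9740+ 3)^2 = 100
Expand to Ax^2 + Bx + C = 0, where b-k = -24.974
A = 1+m^2 = 1.158404
B = 2(m(b-k) - h) = 2(-0.3980*(-24.974) + 4) = 27.879304
C = h^2 + (b-k)^2 - r^2 = 16 + 623.700676 - 100 = 539.700676
disc = B^2-4AC = 777.2556 - 2500.7657 = -1723.5101
disc < 0

0 intersection points


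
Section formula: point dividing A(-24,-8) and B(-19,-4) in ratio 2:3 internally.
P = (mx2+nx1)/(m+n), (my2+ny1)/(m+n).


Px = (2*(-19) + 3*(-24))/5 = -110/5 = -22.0000
Py = (2*(-4) + 3*(-8))/5 = -32/5 = -6.4000

P = (-22.0000, -6.4000)


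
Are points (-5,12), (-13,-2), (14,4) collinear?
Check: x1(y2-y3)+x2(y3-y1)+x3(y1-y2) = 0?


-5*(-2-4) - 13*(4-12) + 14*(12+ 2)
= 30 + 104 + 196 = 330

No, not collinear (determinant = 330)


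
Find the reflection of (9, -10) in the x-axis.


Reflection rule for x-axis: (x, -y)
(9, -10) -> (9, 10)

(9, 10)


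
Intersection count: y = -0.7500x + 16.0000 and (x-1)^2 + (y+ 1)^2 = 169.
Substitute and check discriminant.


Substitute y = -0.7500x + 16.0000: (x-1)^2 + (-0.7500x+16.0000+ 1)^2 = 169
Expand to Ax^2 + Bx + C = 0, where b-k = 17
A = 1+m^2 = 1.5625
B = 2(m(b-k) - h) = 2(-0.7500*17 - 1) = -27.5
C = h^2 + (b-k)^2 - r^2 = 1 + 289 - 169 = 121
disc = B^2-4AC = 756.2500 - 756.2500 = 0
disc = 0

1 intersection point (tangent)


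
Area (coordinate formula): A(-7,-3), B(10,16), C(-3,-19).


-7*(16+ 19) = -245
10*(-19+ 3) = -160
-3*(-3-16) = 57
sum = -348
Area = |-348|/2 = 174.0000

174.0000 sq units


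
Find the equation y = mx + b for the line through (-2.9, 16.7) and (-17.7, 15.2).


m = (-1.5)/(-14.8) = 0.1014
b = y1 - m*x1 = 16.7 - (-1.5*(-2.9))/(-14.8) = 16.7 + 0.2939 = 16.9939

y = 0.1014x + 16.9939


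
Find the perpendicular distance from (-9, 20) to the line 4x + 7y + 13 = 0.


|4*(-9) + 7*20 + 13| = |117| = 117
sqrt(16 + 49) = sqrt(65) = 8.0623
d = 117/sqrt(65) = 14.5121

14.5121


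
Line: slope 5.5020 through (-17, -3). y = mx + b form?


y + 3 = 5.5020(x + 17)
y = 5.5020x - 3 - 5.5020*(-17)
y = 5.5020x + 90.5340

y = 5.5020x + 90.5340


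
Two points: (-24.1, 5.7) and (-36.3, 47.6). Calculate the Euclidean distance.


dx = -36.3 + 24.1 = -12.2
dy = 47.6 - 5.7 = 41.9
d = sqrt(148.84 + 1755.61) = sqrt(1904.45) = 43.6400

43.6400


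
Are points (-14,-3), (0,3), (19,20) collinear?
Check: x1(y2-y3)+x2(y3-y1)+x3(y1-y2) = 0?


-14*(3-20) + 0*(20+ 3) + 19*(-3-3)
= 238 + 0 - 114 = 124

No, not collinear (determinant = 124)


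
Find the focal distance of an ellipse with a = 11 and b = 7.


c^2 = 11^2 - 7^2 = 121 - 49 = 72
c = sqrt(72) = 8.4853

c = 8.4853


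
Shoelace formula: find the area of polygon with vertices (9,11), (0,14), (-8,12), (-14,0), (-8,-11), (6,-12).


sum(xi*y_{i+1}) = 9*14 + 0*12 - 8*0 - 14*(-11) - 8*(-12) + 6*11 = 442
sum(yi*x_{i+1}) = 11*0 + 14*(-8) + 12*(-14) + 0*(-8) - 11*6 - 12*9 = -454
Area = |442 + 454|/2 = 896/2 = 448.0000

448.0000 sq units


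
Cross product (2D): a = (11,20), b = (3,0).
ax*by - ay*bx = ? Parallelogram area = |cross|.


cross = 11*0 - 20*3 = 0 - 60 = -60
Parallelogram area = |-60| = 60

cross = -60, parallelogram area = 60


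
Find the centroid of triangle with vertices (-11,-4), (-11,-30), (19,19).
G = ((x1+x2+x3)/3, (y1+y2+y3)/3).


Gx = (-11- 11+19)/3 = -3/3 = -1.0000
Gy = (-4- 30+19)/3 = -15/3 = -5.0000

G = (-1.0000, -5.0000)


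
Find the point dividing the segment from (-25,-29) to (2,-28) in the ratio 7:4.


Px = (7*2 + 4*(-25))/11 = -86/11 = -7.8182
Py = (7*(-28) + 4*(-29))/11 = -312/11 = -28.3636

P = (-7.8182, -28.3636)


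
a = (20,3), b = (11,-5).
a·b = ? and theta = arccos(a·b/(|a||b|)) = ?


a·b = 20*11 + 3*(-5) = 220 - 15 = 205
|a| = sqrt(400+9) = 20.2237
|b| = sqrt(121+25) = 12.0830
cos(theta) = 205/(sqrt(409)*sqrt(146)) = 205/sqrt(59714) = 0.838911
theta = arccos(205/sqrt(59714)) = 32.9747 degrees

a·b = 205, theta = 32.9747 deg


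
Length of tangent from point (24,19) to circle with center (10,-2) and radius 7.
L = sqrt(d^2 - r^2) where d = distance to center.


d = sqrt((24-10)^2 + (19+ 2)^2) = sqrt(196+441) = 25.2389
L = sqrt(637.0000 - 49) = sqrt(588.0000) = 24.2487

24.2487


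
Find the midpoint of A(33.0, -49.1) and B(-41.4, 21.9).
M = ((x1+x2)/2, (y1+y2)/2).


Mx = (33.0 - 41.4)/2 = -8.4/2 = -4.2000
My = (-49.1 + 21.9)/2 = -27.2/2 = -13.6000

(-4.2000, -13.6000)


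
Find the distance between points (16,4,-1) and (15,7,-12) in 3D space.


dx=-1, dy=3, dz=-11
d = sqrt(1+9+121) = sqrt(131) = 11.4455

11.4455


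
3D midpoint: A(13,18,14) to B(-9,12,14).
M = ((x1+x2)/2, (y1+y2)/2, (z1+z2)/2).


Mx = (13- 9)/2 = 2.0000
My = (18+12)/2 = 15.0000
Mz = (14+14)/2 = 14.0000

M = (2.0000, 15.0000, 14.0000)


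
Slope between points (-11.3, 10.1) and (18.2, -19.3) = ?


dy = -19.3 - 10.1 = -29.4
dx = 18.2 + 11.3 = 29.5
m = -29.4/29.5 = -0.9966

m = -0.9966


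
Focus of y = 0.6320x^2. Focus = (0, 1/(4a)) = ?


a = 0.6320
4a = 2.5280
focus = (0, 1/2.5280) = (0, 0.3956)

Focus = (0, 0.3956)


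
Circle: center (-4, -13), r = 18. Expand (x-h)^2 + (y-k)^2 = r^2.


(x+ 4)^2 + (y+ 13)^2 = 18^2
D = -2h = 8, E = -2k = 26
F = h^2+k^2-r^2 = 16+169-324 = -139

x^2 + y^2 + 8x + 26y - 139 = 0


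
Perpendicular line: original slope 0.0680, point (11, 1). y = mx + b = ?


Perpendicular slope = -1/m1 = -1/0.0680 = -14.7059
b2 = y0 - m2*x0 = 1 + 11/0.0680 = 1 + 161.7647 = 162.7647

y = -14.7059x + 162.7647


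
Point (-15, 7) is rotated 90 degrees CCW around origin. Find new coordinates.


cos(90) = 0, sin(90) = 1
x' = -15*0 - 7*1 = -7
y' = -15*1 + 7*0 = -15

(-7, -15)


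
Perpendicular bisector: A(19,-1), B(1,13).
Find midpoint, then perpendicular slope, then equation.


Midpoint = (10, 6)
Slope of AB = dy/dx = 14/(-18) = -0.7778
Perp slope = -dx/dy = 18/14 = 1.2857
b = My - (perp slope)*Mx = 6 + (-18*10)/14 = 6 - 12.8571 = -6.8571

y = 1.2857x - 6.8571


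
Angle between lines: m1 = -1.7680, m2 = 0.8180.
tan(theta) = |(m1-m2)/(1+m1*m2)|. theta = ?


m1-m2 = -2.586
1+m1*m2 = -0.446224
tan(theta) = |-2.586/(-0.446224)| = 5.795296
theta = arctan(|-2.586/(-0.446224)|) = 80.2098 degrees (acute angle)

80.2098 degrees


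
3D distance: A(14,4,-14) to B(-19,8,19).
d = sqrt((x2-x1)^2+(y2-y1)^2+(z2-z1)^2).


dx=-33, dy=4, dz=33
d = sqrt(1089+16+1089) = sqrt(2194) = 46.8402

46.8402


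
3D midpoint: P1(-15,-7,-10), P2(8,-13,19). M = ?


Mx = (-15+8)/2 = -3.5000
My = (-7- 13)/2 = -10.0000
Mz = (-10+19)/2 = 4.5000

M = (-3.5000, -10.0000, 4.5000)


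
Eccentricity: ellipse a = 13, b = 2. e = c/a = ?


c = sqrt(169-4) = sqrt(165) = 12.8452
e = c/a = sqrt(165)/13 = 0.9881

e = 0.9881


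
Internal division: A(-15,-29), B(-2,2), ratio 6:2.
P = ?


Px = (6*(-2) + 2*(-15))/8 = -42/8 = -5.2500
Py = (6*2 + 2*(-29))/8 = -46/8 = -5.7500

P = (-5.2500, -5.7500)


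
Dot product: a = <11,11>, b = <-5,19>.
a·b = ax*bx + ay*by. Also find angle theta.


a·b = 11*(-5) + 11*19 = -55 + 209 = 154
|a| = sqrt(121+121) = 15.5563
|b| = sqrt(25+361) = 19.6469
cos(theta) = 154/(sqrt(242)*sqrt(386)) = 154/sqrt(93412) = 0.503871
theta = arccos(154/sqrt(93412)) = 59.7436 degrees

a·b = 154, theta = 59.7436 deg


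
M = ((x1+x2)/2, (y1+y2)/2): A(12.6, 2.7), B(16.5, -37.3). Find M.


Mx = (12.6 + 16.5)/2 = 29.1/2 = 14.5500
My = (2.7 - 37.3)/2 = -34.6/2 = -17.3000

(14.5500, -17.3000)


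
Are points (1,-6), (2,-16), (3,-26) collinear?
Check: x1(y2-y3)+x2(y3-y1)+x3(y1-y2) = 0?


1*(-16+ 26) + 2*(-26+ 6) + 3*(-6+ 16)
= 10 - 40 + 30 = 0

Yes, collinear (determinant = 0)


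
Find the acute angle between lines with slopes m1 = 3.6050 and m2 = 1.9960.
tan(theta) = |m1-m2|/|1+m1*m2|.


m1-m2 = 1.609
1+m1*m2 = 8.19558
tan(theta) = |1.609/8.19558| = 0.196325
theta = arctan(|1.609/8.19558|) = 11.1073 degrees (acute angle)

11.1073 degrees


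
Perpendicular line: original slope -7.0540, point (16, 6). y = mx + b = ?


Perpendicular slope = -1/m1 = -1/(-7.0540) = 0.1418
b2 = y0 - m2*x0 = 6 + 16/(-7.0540) = 6 - 2.2682 = 3.7318

y = 0.1418x + 3.7318


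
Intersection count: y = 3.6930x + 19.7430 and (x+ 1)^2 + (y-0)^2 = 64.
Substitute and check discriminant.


Substitute y = 3.6930x + 19.7430: (x+ 1)^2 + (3.6930x+19.7430-0)^2 = 64
Expand to Ax^2 + Bx + C = 0, where b-k = 19.743
A = 1+m^2 = 14.638249
B = 2(m(b-k) - h) = 2(3.6930*19.743 + 1) = 147.821798
C = h^2 + (b-k)^2 - r^2 = 1 + 389.786049 - 64 = 326.786049
disc = B^2-4AC = 21851.2840 - 19134.3022 = 2716.9818
disc > 0

2 intersection points


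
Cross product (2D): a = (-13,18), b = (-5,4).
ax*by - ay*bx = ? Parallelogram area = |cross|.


cross = -13*4 - 18*(-5) = -52 + 90 = 38
Parallelogram area = |38| = 38

cross = 38, parallelogram area = 38


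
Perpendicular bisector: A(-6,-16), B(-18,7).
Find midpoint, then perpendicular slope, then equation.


Midpoint = (-12, -4.5)
Slope of AB = dy/dx = 23/(-12) = -1.9167
Perp slope = -dx/dy = 12/23 = 0.5217
b = My - (perp slope)*Mx = -4.5 + (-12*(-12))/23 = -4.5 + 6.2609 = 1.7609

y = 0.5217x + 1.7609


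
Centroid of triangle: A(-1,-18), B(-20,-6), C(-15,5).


Gx = (-1- 20- 15)/3 = -36/3 = -12.0000
Gy = (-18- 6+5)/3 = -19/3 = -6.3333

G = (-12.0000, -6.3333)


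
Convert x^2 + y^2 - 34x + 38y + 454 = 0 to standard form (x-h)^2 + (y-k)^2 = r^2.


h = -D/2 = 34/2 = 17
k = -E/2 = -38/2 = -19
r^2 = h^2 + k^2 - F = 289 + 361 - 454 = 196
r = 14

Center (17, -19), radius = 14


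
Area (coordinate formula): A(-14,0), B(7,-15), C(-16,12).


-14*(-15-12) = 378
7*(12-0) = 84
-16*(0+ 15) = -240
sum = 222
Area = |222|/2 = 111.0000

111.0000 sq units


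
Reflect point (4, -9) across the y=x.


Reflection rule for y=x: (y, x)
(4, -9) -> (-9, 4)

(-9, 4)


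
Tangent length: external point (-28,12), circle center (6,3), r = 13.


d = sqrt((-28-6)^2 + (12-3)^2) = sqrt(1156+81) = 35.1710
L = sqrt(1237.0000 - 169) = sqrt(1068.0000) = 32.6803

32.6803


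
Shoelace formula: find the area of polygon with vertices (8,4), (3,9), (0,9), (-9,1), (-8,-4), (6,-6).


sum(xi*y_{i+1}) = 8*9 + 3*9 + 0*1 - 9*(-4) - 8*(-6) + 6*4 = 207
sum(yi*x_{i+1}) = 4*3 + 9*0 + 9*(-9) + 1*(-8) - 4*6 - 6*8 = -149
Area = |207 + 149|/2 = 356/2 = 178.0000

178.0000 sq units


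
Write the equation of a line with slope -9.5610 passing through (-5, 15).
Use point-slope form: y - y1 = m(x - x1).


y - 15 = -9.5610(x + 5)
y = -9.5610x + 15 + 9.5610*(-5)
y = -9.5610x - 32.8050

y = -9.5610x - 32.8050


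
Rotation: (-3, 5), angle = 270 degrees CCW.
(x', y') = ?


cos(270) = 0, sin(270) = -1
x' = -3*0 - 5*(-1) = 5
y' = -3*(-1) + 5*0 = 3

(5, 3)


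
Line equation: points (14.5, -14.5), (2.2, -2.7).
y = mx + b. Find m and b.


m = (11.8)/(-12.3) = -0.9593
b = y1 - m*x1 = -14.5 - (11.8*14.5)/(-12.3) = -14.5 + 13.9106 = -0.5894

y = -0.9593x - 0.5894


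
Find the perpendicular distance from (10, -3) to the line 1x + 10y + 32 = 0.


|1*10 + 10*(-3) + 32| = |12| = 12
sqrt(1 + 100) = sqrt(101) = 10.0499
d = 12/sqrt(101) = 1.1940

1.1940


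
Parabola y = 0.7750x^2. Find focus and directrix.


a = 0.7750
1/(4a) = 0.3226
Focus = (0, 0.3226)
Directrix: y = -0.3226

Focus = (0, 0.3226), Directrix: y = -0.3226


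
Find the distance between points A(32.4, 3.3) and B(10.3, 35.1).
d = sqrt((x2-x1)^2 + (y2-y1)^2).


dx = 10.3 - 32.4 = -22.1
dy = 35.1 - 3.3 = 31.8
d = sqrt(488.41 + 1011.24) = sqrt(1499.65) = 38.7253

38.7253


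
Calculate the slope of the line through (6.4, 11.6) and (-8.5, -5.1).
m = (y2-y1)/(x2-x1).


dy = -5.1 - 11.6 = -16.7
dx = -8.5 - 6.4 = -14.9
m = -16.7/(-14.9) = 1.1208

m = 1.1208


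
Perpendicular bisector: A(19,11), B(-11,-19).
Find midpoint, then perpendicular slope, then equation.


Midpoint = (4, -4)
Slope of AB = dy/dx = -30/(-30) = 1.0000
Perp slope = -dx/dy = -30/30 = -1.0000
b = My - (perp slope)*Mx = -4 + (-30*4)/(-30) = -4 + 4.0000 = 0

y = -1.0000x + 0


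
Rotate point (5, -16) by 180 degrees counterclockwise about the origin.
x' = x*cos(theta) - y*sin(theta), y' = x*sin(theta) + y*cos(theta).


cos(180) = -1, sin(180) = 0
x' = 5*(-1) + 16*0 = -5
y' = 5*0 - 16*(-1) = 16

(-5, 16)


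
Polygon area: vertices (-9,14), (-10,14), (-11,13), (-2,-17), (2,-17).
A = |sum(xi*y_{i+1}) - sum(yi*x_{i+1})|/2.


sum(xi*y_{i+1}) = -9*14 - 10*13 - 11*(-17) - 2*(-17) + 2*14 = -7
sum(yi*x_{i+1}) = 14*(-10) + 14*(-11) + 13*(-2) - 17*2 - 17*(-9) = -201
Area = |-7 + 201|/2 = 194/2 = 97.0000

97.0000 sq units


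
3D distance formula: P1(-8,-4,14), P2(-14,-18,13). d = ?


dx=-6, dy=-14, dz=-1
d = sqrt(36+196+1) = sqrt(233) = 15.2643

15.2643


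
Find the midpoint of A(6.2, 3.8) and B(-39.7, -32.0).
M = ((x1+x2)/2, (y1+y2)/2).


Mx = (6.2 - 39.7)/2 = -33.5/2 = -16.7500
My = (3.8 - 32.0)/2 = -28.2/2 = -14.1000

(-16.7500, -14.1000)


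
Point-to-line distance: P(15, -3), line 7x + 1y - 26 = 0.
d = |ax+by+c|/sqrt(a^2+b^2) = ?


|7*15 + 1*(-3) - 26| = |76| = 76
sqrt(49 + 1) = sqrt(50) = 7.0711
d = 76/sqrt(50) = 10.7480

10.7480


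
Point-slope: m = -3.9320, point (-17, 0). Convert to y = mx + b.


y - 0 = -3.9320(x + 17)
y = -3.9320x + 0 + 3.9320*(-17)
y = -3.9320x - 66.8440

y = -3.9320x - 66.8440


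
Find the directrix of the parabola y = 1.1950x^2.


a = 1.1950
1/(4a) = 0.2092
directrix: y = -0.2092 = -0.2092

y = -0.2092
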